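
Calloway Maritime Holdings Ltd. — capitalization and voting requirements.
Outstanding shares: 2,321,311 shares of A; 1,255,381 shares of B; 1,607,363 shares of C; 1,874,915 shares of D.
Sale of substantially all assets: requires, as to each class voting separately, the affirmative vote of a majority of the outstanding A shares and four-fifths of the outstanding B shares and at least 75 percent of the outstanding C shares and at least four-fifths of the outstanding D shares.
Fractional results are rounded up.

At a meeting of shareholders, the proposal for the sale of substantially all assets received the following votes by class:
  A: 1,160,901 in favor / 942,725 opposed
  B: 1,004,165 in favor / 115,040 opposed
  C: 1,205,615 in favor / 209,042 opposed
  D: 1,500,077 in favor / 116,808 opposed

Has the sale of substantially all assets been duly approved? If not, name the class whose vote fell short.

A: a majority of 2321311 is 1160656; 1,160,656 required, 1,160,901 in favor — approved.
B: 4/5 of 1255381 = 1004304.80, rounded up to 1004305; 1,004,305 required, 1,004,165 in favor — not approved.
C: 3/4 of 1607363 = 1205522.25, rounded up to 1205523; 1,205,523 required, 1,205,615 in favor — approved.
D: 4/5 of 1874915 = 1499932; 1,499,932 required, 1,500,077 in favor — approved.

Not approved — the B shares did not give the required vote.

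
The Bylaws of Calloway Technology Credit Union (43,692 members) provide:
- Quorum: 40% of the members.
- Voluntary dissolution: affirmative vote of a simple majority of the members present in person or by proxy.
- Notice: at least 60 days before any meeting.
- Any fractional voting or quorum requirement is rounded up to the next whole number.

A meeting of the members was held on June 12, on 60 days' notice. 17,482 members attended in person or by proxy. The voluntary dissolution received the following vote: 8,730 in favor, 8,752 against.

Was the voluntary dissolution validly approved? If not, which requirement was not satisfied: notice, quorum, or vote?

Notice: 60 days given; 60 required. Satisfied.
Quorum: 40% of 43,692 = 17,476.80, rounded up to 17,477; 17,482 present. Satisfied.
Vote: requires a majority of those present (17,482); a majority of 17482 is 8742, so 8,742 needed; 8,730 in favor. Not satisfied.

Invalid — vote requirement not satisfied.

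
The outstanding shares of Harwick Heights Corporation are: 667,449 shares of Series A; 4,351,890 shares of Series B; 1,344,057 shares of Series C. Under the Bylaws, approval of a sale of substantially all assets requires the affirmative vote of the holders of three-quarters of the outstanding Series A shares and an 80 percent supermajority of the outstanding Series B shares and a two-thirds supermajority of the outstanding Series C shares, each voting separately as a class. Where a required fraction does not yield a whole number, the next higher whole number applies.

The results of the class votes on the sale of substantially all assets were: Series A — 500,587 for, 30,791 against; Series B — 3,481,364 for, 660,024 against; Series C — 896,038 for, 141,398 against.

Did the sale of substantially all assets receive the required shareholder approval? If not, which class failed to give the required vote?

Not approved — the Series B shares did not give the required vote.

Series A: 3/4 of 667449 = 500586.75, rounded up to 500587; 500,587 required, 500,587 in favor — approved.
Series B: 4/5 of 4351890 = 3481512; 3,481,512 required, 3,481,364 in favor — not approved.
Series C: 2/3 of 1344057 = 896038; 896,038 required, 896,038 in favor — approved.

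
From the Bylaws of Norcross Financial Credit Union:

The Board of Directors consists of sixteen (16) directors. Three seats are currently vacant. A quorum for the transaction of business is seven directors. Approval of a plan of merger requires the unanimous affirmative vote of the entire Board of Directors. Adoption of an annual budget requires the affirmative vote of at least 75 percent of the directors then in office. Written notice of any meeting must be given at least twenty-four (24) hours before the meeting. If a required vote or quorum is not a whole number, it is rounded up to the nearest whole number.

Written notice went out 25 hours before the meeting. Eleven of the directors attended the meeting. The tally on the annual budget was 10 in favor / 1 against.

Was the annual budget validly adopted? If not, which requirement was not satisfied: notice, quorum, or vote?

Valid — all requirements satisfied.

Notice: 25 hours given; 24 required (25 ≥ 24). Satisfied.
Quorum: 11 present; quorum is 7. Satisfied.
Vote: the annual budget requires three-fourths of the directors then in office (13). 3/4 of 13 = 9.75, rounded up to 10, so 10 affirmative votes are needed; 10 voted in favor. Satisfied.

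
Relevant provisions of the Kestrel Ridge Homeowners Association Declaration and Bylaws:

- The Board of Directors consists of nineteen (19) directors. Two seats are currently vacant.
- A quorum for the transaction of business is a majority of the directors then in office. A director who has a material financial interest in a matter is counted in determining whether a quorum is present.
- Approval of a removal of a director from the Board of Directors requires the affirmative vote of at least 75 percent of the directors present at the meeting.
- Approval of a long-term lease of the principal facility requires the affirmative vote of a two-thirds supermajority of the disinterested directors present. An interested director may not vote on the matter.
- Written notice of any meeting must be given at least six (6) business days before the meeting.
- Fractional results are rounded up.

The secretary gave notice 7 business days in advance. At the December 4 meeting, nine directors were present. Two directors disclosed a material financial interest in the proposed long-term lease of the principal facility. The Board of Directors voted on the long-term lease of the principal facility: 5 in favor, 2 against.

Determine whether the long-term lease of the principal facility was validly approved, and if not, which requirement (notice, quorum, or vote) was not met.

Notice: 7 business days given; 6 required (7 ≥ 6). Satisfied.
Quorum: 9 present (interested directors count toward quorum); quorum is 9. Satisfied.
Vote: the long-term lease of the principal facility requires two-thirds of the disinterested directors present (9 − 2 = 7). 2/3 of 7 = 4.67, rounded up to 5, so 5 affirmative votes are needed; 5 voted in favor. Satisfied.

Valid — all requirements satisfied.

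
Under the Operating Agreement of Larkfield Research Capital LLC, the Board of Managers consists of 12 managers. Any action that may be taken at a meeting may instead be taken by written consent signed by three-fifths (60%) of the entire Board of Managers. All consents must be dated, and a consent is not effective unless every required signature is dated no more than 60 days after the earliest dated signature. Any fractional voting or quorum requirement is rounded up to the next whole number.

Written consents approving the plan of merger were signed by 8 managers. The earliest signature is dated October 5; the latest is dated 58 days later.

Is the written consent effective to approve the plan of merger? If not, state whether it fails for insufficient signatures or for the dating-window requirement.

Effective — both the signature and dating-window requirements are satisfied.

Signatures required: three-fifths (60%) of 12 — 3/5 of 12 = 7.20, rounded up to 8, so 8 needed; 8 signed. Sufficient.
Dating window: the latest signature is 58 days after the earliest; the limit is 60 days. Within the window.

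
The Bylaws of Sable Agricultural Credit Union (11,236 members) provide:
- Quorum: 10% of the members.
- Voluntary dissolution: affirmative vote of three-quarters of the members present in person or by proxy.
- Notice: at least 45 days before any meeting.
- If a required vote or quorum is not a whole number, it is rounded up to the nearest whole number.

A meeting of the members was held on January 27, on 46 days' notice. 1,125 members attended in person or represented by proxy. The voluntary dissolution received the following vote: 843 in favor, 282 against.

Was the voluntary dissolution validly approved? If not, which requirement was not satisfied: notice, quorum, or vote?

Invalid — vote requirement not satisfied.

Notice: 46 days given; 45 required. Satisfied.
Quorum: 10% of 11,236 = 1,123.60, rounded up to 1,124; 1,125 present. Satisfied.
Vote: requires three-fourths of those present (1,125); 3/4 of 1125 = 843.75, rounded up to 844, so 844 needed; 843 in favor. Not satisfied.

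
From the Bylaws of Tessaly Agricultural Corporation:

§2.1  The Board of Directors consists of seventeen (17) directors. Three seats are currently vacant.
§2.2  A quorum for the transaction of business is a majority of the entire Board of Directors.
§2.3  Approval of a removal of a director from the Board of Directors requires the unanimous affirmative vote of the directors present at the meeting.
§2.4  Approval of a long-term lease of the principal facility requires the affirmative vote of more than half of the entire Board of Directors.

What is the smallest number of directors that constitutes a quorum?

9

A majority of 17 is 9.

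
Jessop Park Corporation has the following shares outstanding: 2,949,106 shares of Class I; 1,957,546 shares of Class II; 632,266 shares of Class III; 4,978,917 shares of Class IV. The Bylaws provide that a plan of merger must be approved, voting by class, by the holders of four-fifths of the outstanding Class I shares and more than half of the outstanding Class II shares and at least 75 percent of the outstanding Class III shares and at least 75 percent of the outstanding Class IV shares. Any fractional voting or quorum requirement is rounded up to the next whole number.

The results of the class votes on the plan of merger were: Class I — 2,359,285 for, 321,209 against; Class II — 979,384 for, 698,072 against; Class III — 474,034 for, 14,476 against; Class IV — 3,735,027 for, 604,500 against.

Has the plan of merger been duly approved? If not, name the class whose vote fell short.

Class I: 4/5 of 2949106 = 2359284.80, rounded up to 2359285; 2,359,285 required, 2,359,285 in favor — approved.
Class II: a majority of 1957546 is 978774; 978,774 required, 979,384 in favor — approved.
Class III: 3/4 of 632266 = 474199.50, rounded up to 474200; 474,200 required, 474,034 in favor — not approved.
Class IV: 3/4 of 4978917 = 3734187.75, rounded up to 3734188; 3,734,188 required, 3,735,027 in favor — approved.

Not approved — the Class III shares did not give the required vote.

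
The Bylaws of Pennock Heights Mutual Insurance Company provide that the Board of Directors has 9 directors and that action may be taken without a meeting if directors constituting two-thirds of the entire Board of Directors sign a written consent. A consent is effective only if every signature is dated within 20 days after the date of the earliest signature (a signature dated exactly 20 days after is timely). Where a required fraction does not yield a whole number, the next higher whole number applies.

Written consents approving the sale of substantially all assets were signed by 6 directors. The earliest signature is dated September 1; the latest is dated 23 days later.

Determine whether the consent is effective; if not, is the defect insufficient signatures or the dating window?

Not effective — dating-window requirement not satisfied.

Signatures required: two-thirds of 9 — 2/3 of 9 = 6, so 6 needed; 6 signed. Sufficient.
Dating window: the latest signature is 23 days after the earliest; the limit is 20 days. Outside the window.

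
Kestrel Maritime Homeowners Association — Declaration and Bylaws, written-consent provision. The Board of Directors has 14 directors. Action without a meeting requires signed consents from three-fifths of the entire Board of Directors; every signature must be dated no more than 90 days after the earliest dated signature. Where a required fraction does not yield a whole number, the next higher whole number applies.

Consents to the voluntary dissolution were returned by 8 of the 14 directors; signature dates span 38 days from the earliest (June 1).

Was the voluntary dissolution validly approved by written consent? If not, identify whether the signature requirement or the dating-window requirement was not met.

Not effective — insufficient signatures.

Signatures required: three-fifths of 14 — 3/5 of 14 = 8.40, rounded up to 9, so 9 needed; 8 signed. Insufficient.
Dating window: the latest signature is 38 days after the earliest; the limit is 90 days. Within the window.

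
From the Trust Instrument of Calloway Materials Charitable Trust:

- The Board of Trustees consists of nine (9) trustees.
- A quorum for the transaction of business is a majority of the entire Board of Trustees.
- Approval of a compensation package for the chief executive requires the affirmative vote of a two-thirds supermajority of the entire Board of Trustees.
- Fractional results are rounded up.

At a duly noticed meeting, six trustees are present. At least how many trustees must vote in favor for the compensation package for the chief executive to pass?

The compensation package for the chief executive requires two-thirds of the entire Board of Trustees (9).
2/3 of 9 = 6.

6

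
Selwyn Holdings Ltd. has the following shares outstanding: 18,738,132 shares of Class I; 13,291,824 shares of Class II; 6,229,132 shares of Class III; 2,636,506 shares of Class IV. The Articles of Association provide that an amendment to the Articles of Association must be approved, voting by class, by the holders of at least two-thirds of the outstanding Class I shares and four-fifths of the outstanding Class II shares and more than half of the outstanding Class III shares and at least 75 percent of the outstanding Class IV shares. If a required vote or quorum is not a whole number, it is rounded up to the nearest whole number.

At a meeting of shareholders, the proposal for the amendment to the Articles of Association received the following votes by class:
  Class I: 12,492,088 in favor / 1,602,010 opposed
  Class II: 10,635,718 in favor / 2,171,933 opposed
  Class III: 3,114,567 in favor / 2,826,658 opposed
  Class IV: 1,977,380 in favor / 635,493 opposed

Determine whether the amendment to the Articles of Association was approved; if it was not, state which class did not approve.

Approved — every class gave the required vote.

Class I: 2/3 of 18738132 = 12492088; 12,492,088 required, 12,492,088 in favor — approved.
Class II: 4/5 of 13291824 = 10633459.20, rounded up to 10633460; 10,633,460 required, 10,635,718 in favor — approved.
Class III: a majority of 6229132 is 3114567; 3,114,567 required, 3,114,567 in favor — approved.
Class IV: 3/4 of 2636506 = 1977379.50, rounded up to 1977380; 1,977,380 required, 1,977,380 in favor — approved.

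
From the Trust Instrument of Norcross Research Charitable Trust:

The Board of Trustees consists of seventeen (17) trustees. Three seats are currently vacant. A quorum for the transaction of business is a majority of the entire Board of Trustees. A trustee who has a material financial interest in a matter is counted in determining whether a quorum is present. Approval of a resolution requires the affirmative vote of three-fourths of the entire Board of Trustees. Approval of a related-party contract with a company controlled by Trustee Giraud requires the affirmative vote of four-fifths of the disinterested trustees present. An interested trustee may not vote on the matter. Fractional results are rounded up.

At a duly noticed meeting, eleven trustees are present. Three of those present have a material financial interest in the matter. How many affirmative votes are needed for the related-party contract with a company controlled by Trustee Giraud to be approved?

The related-party contract with a company controlled by Trustee Giraud requires four-fifths of the disinterested trustees present (11 − 3 = 8).
4/5 of 8 = 6.40, rounded up to 7.

7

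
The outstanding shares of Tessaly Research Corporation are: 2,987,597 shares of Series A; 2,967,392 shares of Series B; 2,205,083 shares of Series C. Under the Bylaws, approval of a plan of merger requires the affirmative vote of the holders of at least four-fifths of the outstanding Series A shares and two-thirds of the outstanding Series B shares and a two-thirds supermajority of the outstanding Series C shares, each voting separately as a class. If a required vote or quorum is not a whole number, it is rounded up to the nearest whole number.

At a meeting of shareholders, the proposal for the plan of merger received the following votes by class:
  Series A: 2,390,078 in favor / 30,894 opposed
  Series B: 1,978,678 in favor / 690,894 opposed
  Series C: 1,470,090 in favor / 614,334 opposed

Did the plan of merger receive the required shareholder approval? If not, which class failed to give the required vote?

Approved — every class gave the required vote.

Series A: 4/5 of 2987597 = 2390077.60, rounded up to 2390078; 2,390,078 required, 2,390,078 in favor — approved.
Series B: 2/3 of 2967392 = 1978261.33, rounded up to 1978262; 1,978,262 required, 1,978,678 in favor — approved.
Series C: 2/3 of 2205083 = 1470055.33, rounded up to 1470056; 1,470,056 required, 1,470,090 in favor — approved.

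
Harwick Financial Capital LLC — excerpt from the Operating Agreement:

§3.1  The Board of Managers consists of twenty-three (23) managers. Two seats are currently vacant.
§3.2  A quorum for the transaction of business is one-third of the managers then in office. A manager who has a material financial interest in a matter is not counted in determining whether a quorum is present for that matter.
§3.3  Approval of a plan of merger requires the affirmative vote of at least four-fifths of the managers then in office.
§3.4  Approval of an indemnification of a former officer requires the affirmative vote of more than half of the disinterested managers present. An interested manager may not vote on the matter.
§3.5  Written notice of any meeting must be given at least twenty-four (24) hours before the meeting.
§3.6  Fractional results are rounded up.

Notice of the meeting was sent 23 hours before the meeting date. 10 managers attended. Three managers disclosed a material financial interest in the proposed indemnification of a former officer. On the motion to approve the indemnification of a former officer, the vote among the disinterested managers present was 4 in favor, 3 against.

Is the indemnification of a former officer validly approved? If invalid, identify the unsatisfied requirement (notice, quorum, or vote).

Invalid — notice requirement not satisfied.

Notice: 23 hours given; 24 required (23 < 24). Not satisfied.
Quorum: 10 present, but the 3 interested managers do not count, leaving 7. Quorum is 7. Satisfied.
Vote: the indemnification of a former officer requires a majority of the disinterested managers present (10 − 3 = 7). A majority of 7 is 4, so 4 affirmative votes are needed; 4 voted in favor. Satisfied.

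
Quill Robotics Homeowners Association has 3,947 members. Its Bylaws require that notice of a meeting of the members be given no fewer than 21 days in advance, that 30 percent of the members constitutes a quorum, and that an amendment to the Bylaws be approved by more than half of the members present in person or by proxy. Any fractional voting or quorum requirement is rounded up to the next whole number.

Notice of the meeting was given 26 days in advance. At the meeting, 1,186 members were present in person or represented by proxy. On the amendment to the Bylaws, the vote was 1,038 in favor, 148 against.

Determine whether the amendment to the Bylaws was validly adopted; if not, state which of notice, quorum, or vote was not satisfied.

Valid — all requirements satisfied.

Notice: 26 days given; 21 required. Satisfied.
Quorum: 30% of 3,947 = 1,184.10, rounded up to 1,185; 1,186 present. Satisfied.
Vote: requires a majority of those present (1,186); a majority of 1186 is 594, so 594 needed; 1,038 in favor. Satisfied.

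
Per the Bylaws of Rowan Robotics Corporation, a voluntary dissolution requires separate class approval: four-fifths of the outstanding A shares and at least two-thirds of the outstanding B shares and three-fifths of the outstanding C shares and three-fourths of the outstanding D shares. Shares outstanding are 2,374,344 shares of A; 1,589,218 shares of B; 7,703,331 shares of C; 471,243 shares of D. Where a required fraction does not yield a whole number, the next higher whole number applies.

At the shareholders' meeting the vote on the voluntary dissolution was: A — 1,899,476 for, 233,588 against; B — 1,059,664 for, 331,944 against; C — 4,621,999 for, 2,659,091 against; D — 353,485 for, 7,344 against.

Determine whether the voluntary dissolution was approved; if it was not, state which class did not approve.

A: 4/5 of 2374344 = 1899475.20, rounded up to 1899476; 1,899,476 required, 1,899,476 in favor — approved.
B: 2/3 of 1589218 = 1059478.67, rounded up to 1059479; 1,059,479 required, 1,059,664 in favor — approved.
C: 3/5 of 7703331 = 4621998.60, rounded up to 4621999; 4,621,999 required, 4,621,999 in favor — approved.
D: 3/4 of 471243 = 353432.25, rounded up to 353433; 353,433 required, 353,485 in favor — approved.

Approved — every class gave the required vote.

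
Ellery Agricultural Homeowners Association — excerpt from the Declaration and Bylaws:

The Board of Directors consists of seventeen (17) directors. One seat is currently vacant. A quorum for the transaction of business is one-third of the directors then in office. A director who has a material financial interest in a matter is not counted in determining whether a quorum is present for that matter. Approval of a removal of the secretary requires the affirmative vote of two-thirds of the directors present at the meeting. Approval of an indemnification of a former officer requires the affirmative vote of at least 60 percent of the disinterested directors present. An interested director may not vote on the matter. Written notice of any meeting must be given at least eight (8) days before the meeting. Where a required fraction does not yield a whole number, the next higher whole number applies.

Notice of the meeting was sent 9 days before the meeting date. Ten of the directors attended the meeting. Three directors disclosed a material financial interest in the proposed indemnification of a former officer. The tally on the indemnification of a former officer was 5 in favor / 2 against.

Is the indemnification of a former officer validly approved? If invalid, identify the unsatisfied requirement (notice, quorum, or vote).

Valid — all requirements satisfied.

Notice: 9 days given; 8 required (9 ≥ 8). Satisfied.
Quorum: 10 present, but the 3 interested directors do not count, leaving 7. Quorum is 6. Satisfied.
Vote: the indemnification of a former officer requires three-fifths of the disinterested directors present (10 − 3 = 7). 3/5 of 7 = 4.20, rounded up to 5, so 5 affirmative votes are needed; 5 voted in favor. Satisfied.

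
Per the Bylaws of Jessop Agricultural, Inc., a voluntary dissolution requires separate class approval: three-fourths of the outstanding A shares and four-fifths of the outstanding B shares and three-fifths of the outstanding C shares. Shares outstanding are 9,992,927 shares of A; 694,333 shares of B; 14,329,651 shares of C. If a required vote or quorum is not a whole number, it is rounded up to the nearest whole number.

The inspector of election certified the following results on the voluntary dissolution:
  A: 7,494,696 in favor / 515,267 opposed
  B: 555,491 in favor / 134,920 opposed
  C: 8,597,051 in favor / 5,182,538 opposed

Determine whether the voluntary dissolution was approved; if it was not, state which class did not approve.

Not approved — the C shares did not give the required vote.

A: 3/4 of 9992927 = 7494695.25, rounded up to 7494696; 7,494,696 required, 7,494,696 in favor — approved.
B: 4/5 of 694333 = 555466.40, rounded up to 555467; 555,467 required, 555,491 in favor — approved.
C: 3/5 of 14329651 = 8597790.60, rounded up to 8597791; 8,597,791 required, 8,597,051 in favor — not approved.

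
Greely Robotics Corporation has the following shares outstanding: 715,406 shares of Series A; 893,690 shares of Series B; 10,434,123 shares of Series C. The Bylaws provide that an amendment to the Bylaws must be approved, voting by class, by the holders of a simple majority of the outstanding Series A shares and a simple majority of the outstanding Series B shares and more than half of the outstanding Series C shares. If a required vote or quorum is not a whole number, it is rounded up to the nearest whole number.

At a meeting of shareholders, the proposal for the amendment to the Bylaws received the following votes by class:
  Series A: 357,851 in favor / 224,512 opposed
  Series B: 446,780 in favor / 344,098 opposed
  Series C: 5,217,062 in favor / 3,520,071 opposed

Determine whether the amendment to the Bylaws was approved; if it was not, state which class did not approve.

Not approved — the Series B shares did not give the required vote.

Series A: a majority of 715406 is 357704; 357,704 required, 357,851 in favor — approved.
Series B: a majority of 893690 is 446846; 446,846 required, 446,780 in favor — not approved.
Series C: a majority of 10434123 is 5217062; 5,217,062 required, 5,217,062 in favor — approved.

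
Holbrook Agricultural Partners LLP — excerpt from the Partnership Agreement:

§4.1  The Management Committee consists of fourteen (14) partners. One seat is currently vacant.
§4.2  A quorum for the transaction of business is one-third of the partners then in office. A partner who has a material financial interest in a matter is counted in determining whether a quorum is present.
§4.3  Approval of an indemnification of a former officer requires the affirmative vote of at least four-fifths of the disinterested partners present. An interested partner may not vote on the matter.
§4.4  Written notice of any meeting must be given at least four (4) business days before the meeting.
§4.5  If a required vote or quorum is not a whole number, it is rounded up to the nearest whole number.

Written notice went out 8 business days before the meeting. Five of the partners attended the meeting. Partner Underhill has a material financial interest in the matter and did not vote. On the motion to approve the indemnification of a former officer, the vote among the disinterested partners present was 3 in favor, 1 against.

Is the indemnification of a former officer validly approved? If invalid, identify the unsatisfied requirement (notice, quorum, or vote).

Invalid — vote requirement not satisfied.

Notice: 8 business days given; 4 required (8 ≥ 4). Satisfied.
Quorum: 5 present (interested partners count toward quorum); quorum is 5. Satisfied.
Vote: the indemnification of a former officer requires four-fifths of the disinterested partners present (5 − 1 = 4). 4/5 of 4 = 3.20, rounded up to 4, so 4 affirmative votes are needed; 3 voted in favor. Not satisfied.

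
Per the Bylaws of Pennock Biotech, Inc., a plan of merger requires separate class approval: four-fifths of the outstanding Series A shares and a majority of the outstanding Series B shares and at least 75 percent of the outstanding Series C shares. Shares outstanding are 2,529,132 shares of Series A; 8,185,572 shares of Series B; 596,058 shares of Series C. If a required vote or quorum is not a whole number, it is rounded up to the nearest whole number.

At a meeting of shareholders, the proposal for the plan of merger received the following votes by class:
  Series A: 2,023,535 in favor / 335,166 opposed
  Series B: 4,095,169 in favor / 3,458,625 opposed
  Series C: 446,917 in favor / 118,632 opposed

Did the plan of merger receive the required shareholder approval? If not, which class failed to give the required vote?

Series A: 4/5 of 2529132 = 2023305.60, rounded up to 2023306; 2,023,306 required, 2,023,535 in favor — approved.
Series B: a majority of 8185572 is 4092787; 4,092,787 required, 4,095,169 in favor — approved.
Series C: 3/4 of 596058 = 447043.50, rounded up to 447044; 447,044 required, 446,917 in favor — not approved.

Not approved — the Series C shares did not give the required vote.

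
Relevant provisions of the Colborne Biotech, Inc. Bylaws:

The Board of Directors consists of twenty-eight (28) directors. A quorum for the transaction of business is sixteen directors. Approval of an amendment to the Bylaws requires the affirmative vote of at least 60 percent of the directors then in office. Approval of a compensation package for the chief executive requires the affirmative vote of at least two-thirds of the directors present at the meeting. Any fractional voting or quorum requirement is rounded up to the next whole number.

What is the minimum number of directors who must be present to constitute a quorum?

16

The quorum is fixed at 16.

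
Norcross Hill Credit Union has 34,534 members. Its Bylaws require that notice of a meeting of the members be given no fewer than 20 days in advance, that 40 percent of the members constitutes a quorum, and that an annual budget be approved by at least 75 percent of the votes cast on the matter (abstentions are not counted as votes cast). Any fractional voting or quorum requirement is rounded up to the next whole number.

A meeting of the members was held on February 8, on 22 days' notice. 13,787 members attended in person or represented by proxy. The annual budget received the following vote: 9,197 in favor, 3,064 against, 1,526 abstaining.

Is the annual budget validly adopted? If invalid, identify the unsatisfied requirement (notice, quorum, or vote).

Invalid — quorum requirement not satisfied.

Notice: 22 days given; 20 required. Satisfied.
Quorum: 40% of 34,534 = 13,813.60, rounded up to 13,814; 13,787 present. Not satisfied.
Vote: requires three-fourths of the votes cast (13,787 − 1,526 abstaining = 12,261); 3/4 of 12261 = 9195.75, rounded up to 9196, so 9,196 needed; 9,197 in favor. Satisfied.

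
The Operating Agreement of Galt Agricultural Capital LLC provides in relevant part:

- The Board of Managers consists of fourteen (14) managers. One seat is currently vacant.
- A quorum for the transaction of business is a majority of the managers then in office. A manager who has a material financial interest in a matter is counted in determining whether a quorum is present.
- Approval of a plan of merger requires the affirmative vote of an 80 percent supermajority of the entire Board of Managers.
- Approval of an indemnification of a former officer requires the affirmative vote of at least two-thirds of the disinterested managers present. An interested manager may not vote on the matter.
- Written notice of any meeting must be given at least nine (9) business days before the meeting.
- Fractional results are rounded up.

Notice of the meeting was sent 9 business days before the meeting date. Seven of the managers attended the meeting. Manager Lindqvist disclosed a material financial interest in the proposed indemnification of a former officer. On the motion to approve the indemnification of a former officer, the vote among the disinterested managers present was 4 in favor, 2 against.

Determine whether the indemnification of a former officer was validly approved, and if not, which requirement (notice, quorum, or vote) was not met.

Notice: 9 business days given; 9 required (9 ≥ 9). Satisfied.
Quorum: 7 present (interested managers count toward quorum); quorum is 7. Satisfied.
Vote: the indemnification of a former officer requires two-thirds of the disinterested managers present (7 − 1 = 6). 2/3 of 6 = 4, so 4 affirmative votes are needed; 4 voted in favor. Satisfied.

Valid — all requirements satisfied.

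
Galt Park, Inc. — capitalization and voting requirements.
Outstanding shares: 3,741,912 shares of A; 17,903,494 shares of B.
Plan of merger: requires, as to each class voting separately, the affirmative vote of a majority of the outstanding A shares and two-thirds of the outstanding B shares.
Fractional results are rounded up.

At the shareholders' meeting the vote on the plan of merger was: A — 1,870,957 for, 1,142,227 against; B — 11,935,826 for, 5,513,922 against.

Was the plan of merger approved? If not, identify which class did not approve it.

A: a majority of 3741912 is 1870957; 1,870,957 required, 1,870,957 in favor — approved.
B: 2/3 of 17903494 = 11935662.67, rounded up to 11935663; 11,935,663 required, 11,935,826 in favor — approved.

Approved — every class gave the required vote.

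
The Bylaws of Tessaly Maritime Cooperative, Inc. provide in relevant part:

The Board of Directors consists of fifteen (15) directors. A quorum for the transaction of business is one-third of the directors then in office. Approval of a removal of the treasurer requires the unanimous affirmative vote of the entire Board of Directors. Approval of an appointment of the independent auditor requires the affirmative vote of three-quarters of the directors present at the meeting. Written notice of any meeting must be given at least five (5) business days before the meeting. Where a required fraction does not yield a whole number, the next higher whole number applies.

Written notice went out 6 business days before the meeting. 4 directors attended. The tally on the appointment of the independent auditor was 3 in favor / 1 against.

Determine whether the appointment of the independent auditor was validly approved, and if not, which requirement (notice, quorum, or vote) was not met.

Invalid — quorum requirement not satisfied.

Notice: 6 business days given; 5 required (6 ≥ 5). Satisfied.
Quorum: 4 present; quorum is 5. Not satisfied.
Vote: the appointment of the independent auditor requires three-fourths of the directors present (4). 3/4 of 4 = 3, so 3 affirmative votes are needed; 3 voted in favor. Satisfied. (Moot — without a quorum no business can be validly transacted.)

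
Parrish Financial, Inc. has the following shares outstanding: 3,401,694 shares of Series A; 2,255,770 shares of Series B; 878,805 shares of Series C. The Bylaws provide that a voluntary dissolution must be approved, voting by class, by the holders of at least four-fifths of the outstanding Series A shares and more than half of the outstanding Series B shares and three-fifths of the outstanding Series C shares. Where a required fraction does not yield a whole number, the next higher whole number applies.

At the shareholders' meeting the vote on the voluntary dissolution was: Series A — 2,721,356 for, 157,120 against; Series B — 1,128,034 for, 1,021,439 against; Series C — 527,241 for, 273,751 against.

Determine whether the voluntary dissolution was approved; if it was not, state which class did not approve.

Not approved — the Series C shares did not give the required vote.

Series A: 4/5 of 3401694 = 2721355.20, rounded up to 2721356; 2,721,356 required, 2,721,356 in favor — approved.
Series B: a majority of 2255770 is 1127886; 1,127,886 required, 1,128,034 in favor — approved.
Series C: 3/5 of 878805 = 527283; 527,283 required, 527,241 in favor — not approved.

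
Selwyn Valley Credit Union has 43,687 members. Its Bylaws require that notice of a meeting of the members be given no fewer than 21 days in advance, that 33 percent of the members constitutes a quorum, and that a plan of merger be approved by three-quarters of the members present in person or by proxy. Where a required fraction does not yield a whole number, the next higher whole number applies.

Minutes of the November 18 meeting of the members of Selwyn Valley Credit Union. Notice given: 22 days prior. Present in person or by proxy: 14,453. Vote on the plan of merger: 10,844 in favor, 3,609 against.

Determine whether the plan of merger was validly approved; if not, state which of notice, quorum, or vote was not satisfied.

Notice: 22 days given; 21 required. Satisfied.
Quorum: 33% of 43,687 = 14,416.71, rounded up to 14,417; 14,453 present. Satisfied.
Vote: requires three-fourths of those present (14,453); 3/4 of 14453 = 10839.75, rounded up to 10840, so 10,840 needed; 10,844 in favor. Satisfied.

Valid — all requirements satisfied.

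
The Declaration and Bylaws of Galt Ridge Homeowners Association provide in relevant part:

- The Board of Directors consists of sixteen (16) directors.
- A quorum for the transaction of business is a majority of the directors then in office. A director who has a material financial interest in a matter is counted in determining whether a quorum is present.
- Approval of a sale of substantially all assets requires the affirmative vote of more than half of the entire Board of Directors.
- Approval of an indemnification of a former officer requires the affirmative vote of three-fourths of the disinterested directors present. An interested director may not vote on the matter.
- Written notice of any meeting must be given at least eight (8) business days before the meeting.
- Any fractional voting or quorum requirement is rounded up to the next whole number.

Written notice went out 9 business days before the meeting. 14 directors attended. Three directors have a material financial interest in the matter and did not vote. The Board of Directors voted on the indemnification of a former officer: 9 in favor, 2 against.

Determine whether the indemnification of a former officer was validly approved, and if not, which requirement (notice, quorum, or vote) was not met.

Notice: 9 business days given; 8 required (9 ≥ 8). Satisfied.
Quorum: 14 present (interested directors count toward quorum); quorum is 9. Satisfied.
Vote: the indemnification of a former officer requires three-fourths of the disinterested directors present (14 − 3 = 11). 3/4 of 11 = 8.25, rounded up to 9, so 9 affirmative votes are needed; 9 voted in favor. Satisfied.

Valid — all requirements satisfied.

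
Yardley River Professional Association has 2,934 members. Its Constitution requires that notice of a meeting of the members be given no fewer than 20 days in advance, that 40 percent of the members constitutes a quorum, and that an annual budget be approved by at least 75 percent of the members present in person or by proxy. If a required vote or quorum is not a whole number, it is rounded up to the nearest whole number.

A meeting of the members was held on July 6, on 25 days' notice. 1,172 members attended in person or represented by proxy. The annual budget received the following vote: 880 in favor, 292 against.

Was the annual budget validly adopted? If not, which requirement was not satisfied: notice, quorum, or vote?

Invalid — quorum requirement not satisfied.

Notice: 25 days given; 20 required. Satisfied.
Quorum: 40% of 2,934 = 1,173.60, rounded up to 1,174; 1,172 present. Not satisfied.
Vote: requires three-fourths of those present (1,172); 3/4 of 1172 = 879, so 879 needed; 880 in favor. Satisfied.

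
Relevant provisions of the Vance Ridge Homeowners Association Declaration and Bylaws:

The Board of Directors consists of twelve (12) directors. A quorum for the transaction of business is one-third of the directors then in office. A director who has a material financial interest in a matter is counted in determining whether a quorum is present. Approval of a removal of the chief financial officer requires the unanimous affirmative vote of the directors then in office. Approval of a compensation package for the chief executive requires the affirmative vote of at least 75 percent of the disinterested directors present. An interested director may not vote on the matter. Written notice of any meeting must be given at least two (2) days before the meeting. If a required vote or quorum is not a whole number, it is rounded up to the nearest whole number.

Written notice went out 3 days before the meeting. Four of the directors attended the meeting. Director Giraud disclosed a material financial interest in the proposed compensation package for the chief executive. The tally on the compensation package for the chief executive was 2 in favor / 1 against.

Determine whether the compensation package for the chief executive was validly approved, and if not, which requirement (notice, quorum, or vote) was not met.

Invalid — vote requirement not satisfied.

Notice: 3 days given; 2 required (3 ≥ 2). Satisfied.
Quorum: 4 present (interested directors count toward quorum); quorum is 4. Satisfied.
Vote: the compensation package for the chief executive requires three-fourths of the disinterested directors present (4 − 1 = 3). 3/4 of 3 = 2.25, rounded up to 3, so 3 affirmative votes are needed; 2 voted in favor. Not satisfied.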